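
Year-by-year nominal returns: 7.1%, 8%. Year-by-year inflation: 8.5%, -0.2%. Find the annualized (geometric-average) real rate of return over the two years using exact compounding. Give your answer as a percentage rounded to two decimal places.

3.35%

Nominal growth factor = 1.0710 × 1.0800 = 1.15668000
Price-level growth factor = 1.0850 × 0.9980 = 1.08283000
Real growth factor = 1.15668000 / 1.08283000 = 1.06820092
Annualized real rate = 1.06820092^(1/2) − 1 = 3.3538% → 3.35%.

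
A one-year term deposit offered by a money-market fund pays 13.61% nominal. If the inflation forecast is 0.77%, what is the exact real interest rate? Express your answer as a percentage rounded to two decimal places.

1 + r = 1.13610 / 1.00770 = 1.127419
r = 1.127419 − 1 = 12.7419%, i.e. 12.74%.

12.74%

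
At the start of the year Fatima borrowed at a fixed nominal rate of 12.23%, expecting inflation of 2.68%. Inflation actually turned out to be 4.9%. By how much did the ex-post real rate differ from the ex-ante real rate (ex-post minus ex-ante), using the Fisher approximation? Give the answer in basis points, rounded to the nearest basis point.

-222 basis points

Ex-ante: 12.23% − 2.68% = 9.550%
Ex-post: 12.23% − 4.9% = 7.330%
Difference (ex-post − ex-ante) = -2.2200% → -222 basis points.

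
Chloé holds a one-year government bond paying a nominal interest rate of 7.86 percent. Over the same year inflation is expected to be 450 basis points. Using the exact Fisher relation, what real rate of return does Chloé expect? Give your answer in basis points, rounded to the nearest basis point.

322 basis points

By the Fisher relation, 1 + r = (1 + i)/(1 + π).
1 + r = 1.07860 / 1.04500 = 1.032153
r = 1.032153 − 1 = 3.2153%, i.e. 322 basis points.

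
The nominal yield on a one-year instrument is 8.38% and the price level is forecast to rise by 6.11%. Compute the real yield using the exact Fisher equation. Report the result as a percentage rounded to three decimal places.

1 + r = 1.08380 / 1.06110 = 1.021393
r = 1.021393 − 1 = 2.1393%, i.e. 2.139%.

2.139%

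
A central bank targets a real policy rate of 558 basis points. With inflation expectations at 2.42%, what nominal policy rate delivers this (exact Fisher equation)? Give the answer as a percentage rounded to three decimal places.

(1 + i) = (1 + r)(1 + π) = 1.05580 × 1.02420 = 1.08135036
i = 1.08135036 − 1, so the required nominal rate is 8.135%.

8.135%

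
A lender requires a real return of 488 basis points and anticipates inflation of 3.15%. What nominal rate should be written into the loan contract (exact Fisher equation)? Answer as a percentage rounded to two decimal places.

(1 + i) = (1 + r)(1 + π) = 1.04880 × 1.03150 = 1.0818372
i = 1.0818372 − 1, so the required nominal rate is 8.18%.

8.18%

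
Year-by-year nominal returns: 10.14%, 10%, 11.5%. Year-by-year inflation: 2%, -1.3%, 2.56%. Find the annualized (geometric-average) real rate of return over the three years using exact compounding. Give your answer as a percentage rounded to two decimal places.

Compound the nominal returns: 1.1014 × 1.1000 × 1.1150 = 1.35086710.
Compound inflation: 1.0200 × 0.9870 × 1.0256 = 1.03251254.
Deflate: 1.35086710 / 1.03251254 = 1.30832996.
Annualized real rate = 1.30832996^(1/3) − 1 = 9.3719% → 9.37%.

9.37%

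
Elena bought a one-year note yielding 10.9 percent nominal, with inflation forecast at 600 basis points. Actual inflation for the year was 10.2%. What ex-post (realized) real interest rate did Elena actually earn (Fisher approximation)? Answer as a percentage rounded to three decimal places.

Ex-post: 10.9% − 10.2% = 0.700%
So the realized real rate is 0.700%.

0.700%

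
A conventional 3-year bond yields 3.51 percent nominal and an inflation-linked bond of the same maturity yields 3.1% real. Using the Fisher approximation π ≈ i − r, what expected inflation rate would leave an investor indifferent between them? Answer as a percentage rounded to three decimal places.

0.410%

π ≈ i − r = 3.51% − 3.1% → 0.410%.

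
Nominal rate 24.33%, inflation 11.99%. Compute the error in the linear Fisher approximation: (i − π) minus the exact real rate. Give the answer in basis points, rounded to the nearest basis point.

132 basis points

Approximate: r ≈ 24.330% − 11.990% = 12.3400%
Exact: (1 + 0.2433)/(1 + 0.1199) − 1 = 11.0188%
Error = 12.3400% − 11.0188% = 1.3212% → 132 basis points.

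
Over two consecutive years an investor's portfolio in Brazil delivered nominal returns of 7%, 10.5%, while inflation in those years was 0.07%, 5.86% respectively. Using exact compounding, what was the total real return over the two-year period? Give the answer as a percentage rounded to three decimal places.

Nominal growth factor = 1.0700 × 1.1050 = 1.182350
Price-level growth factor = 1.0007 × 1.0586 = 1.059341
Real growth factor = 1.182350 / 1.059341 = 1.116118
Total real return = 1.116118 − 1 → 11.612%.

11.612%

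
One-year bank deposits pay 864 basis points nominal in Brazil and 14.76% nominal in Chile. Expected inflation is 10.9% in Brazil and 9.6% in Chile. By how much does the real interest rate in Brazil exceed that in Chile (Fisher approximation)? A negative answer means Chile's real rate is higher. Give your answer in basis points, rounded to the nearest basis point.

Brazil: 8.64% − 10.9% = -2.260%
Chile: 14.76% − 9.6% = 5.160%
Differential = -7.420% → -742 basis points.

-742 basis points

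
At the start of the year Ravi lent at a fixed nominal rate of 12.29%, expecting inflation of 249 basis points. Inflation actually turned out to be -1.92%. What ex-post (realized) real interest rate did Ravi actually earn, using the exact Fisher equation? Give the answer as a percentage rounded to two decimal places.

14.49%

Ex-post: (1 + 0.1229)/(1 − 0.0192) − 1 = 14.4882%
So the realized real rate is 14.49%.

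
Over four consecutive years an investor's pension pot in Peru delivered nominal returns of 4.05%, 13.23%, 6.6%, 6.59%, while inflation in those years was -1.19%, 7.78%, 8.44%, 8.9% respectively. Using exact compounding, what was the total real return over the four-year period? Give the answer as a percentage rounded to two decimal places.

Compound the nominal returns: 1.0405 × 1.1323 × 1.0660 × 1.0659 = 1.338681.
Compound inflation: 0.9881 × 1.0778 × 1.0844 × 1.0890 = 1.257640.
Deflate: 1.338681 / 1.257640 = 1.064439.
Total real return = 1.064439 − 1 → 6.44%.

6.44%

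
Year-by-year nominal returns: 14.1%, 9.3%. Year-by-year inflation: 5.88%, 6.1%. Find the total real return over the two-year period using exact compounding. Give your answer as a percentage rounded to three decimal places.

Nominal growth factor = 1.1410 × 1.0930 = 1.247113
Price-level growth factor = 1.0588 × 1.0610 = 1.123387
Real growth factor = 1.247113 / 1.123387 = 1.110137
Total real return = 1.110137 − 1 → 11.014%.

11.014%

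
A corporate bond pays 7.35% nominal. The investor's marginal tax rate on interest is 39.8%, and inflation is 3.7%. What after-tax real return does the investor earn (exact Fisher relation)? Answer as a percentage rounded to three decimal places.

After-tax nominal return = 7.35% × (1 − 0.398) = 4.4247%.
1 + r = 1.044247 / 1.03700 = 1.006988
After-tax real rate = 1.006988 − 1 → 0.699%.

0.699%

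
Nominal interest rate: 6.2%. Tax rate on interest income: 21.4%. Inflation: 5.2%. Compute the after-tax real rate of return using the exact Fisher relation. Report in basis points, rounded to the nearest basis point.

-31 basis points

After-tax nominal return = 6.2% × (1 − 0.214) = 4.8732%.
1 + r = 1.048732 / 1.05200 = 0.996894
After-tax real rate = 0.996894 − 1 → -31 basis points.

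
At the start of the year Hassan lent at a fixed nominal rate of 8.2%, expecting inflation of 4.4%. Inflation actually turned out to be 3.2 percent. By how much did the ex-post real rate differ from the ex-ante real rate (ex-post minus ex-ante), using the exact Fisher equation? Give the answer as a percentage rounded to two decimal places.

1.21%

Ex-ante: (1 + 0.0820)/(1 + 0.0440) − 1 = 3.6398%
Ex-post: (1 + 0.0820)/(1 + 0.0320) − 1 = 4.8450%
Difference (ex-post − ex-ante) = 1.2051% → 1.21%.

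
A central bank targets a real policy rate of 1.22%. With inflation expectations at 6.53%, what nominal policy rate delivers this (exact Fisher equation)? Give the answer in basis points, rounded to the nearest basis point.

(1 + i) = (1 + r)(1 + π) = 1.01220 × 1.06530 = 1.07829666
i = 1.07829666 − 1, so the required nominal rate is 783 basis points.

783 basis points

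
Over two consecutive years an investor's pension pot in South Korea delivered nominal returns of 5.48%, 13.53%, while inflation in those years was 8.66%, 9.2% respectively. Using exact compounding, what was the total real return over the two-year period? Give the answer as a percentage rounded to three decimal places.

0.923%

Compound the nominal returns: 1.0548 × 1.1353 = 1.197514.
Compound inflation: 1.0866 × 1.0920 = 1.186567.
Deflate: 1.197514 / 1.186567 = 1.009226.
Total real return = 1.009226 − 1 → 0.923%.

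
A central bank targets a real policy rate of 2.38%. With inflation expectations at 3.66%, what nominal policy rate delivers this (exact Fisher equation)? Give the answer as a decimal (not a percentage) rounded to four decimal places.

(1 + i) = (1 + r)(1 + π) = 1.02380 × 1.03660 = 1.06127108
i = 1.06127108 − 1, so the required nominal rate is 0.0613.

0.0613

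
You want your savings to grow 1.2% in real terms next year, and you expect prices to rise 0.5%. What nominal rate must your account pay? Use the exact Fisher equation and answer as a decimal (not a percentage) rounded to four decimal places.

(1 + i) = (1 + r)(1 + π) = 1.01200 × 1.00500 = 1.01706
i = 1.01706 − 1, so the required nominal rate is 0.0171.

0.0171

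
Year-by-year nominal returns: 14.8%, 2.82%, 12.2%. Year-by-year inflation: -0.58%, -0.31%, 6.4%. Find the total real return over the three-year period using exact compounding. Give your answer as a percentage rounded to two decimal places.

Compound the nominal returns: 1.1480 × 1.0282 × 1.1220 = 1.324379.
Compound inflation: 0.9942 × 0.9969 × 1.0640 = 1.054550.
Deflate: 1.324379 / 1.054550 = 1.255872.
Total real return = 1.255872 − 1 → 25.59%.

25.59%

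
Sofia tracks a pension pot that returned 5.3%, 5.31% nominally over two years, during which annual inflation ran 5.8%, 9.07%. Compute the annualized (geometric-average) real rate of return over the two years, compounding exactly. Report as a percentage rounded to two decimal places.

-1.97%

Compound the nominal returns: 1.0530 × 1.0531 = 1.10891430.
Compound inflation: 1.0580 × 1.0907 = 1.15396060.
Deflate: 1.10891430 / 1.15396060 = 0.96096375.
Annualized real rate = 0.96096375^(1/2) − 1 = -1.9712% → -1.97%.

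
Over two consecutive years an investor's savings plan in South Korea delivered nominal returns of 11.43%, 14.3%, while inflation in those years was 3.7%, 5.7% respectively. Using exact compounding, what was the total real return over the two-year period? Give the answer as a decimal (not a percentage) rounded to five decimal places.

Nominal growth factor = 1.1143 × 1.1430 = 1.273645
Price-level growth factor = 1.0370 × 1.0570 = 1.096109
Real growth factor = 1.273645 / 1.096109 = 1.161969
Total real return = 1.161969 − 1 → 0.16197.

0.16197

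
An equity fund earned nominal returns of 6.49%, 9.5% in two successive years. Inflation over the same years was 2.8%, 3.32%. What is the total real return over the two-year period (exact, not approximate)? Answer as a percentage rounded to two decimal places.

9.79%

Compound the nominal returns: 1.0649 × 1.0950 = 1.166066.
Compound inflation: 1.0280 × 1.0332 = 1.062130.
Deflate: 1.166066 / 1.062130 = 1.097856.
Total real return = 1.097856 − 1 → 9.79%.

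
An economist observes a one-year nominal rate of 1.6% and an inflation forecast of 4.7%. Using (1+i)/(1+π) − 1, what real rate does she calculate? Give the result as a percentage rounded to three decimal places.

1 + r = 1.01600 / 1.04700 = 0.970392
r = 0.970392 − 1 = -2.9608%, i.e. -2.961%.

-2.961%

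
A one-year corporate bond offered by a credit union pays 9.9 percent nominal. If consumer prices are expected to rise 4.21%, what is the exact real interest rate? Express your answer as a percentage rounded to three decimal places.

5.460%

1 + r = 1.09900 / 1.04210 = 1.054601
r = 1.054601 − 1 = 5.4601%, i.e. 5.460%.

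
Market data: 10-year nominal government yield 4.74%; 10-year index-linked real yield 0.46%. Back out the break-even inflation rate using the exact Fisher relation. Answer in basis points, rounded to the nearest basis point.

426 basis points

(1 + π) = (1 + i)/(1 + r) = 1.04740 / 1.00460 = 1.042604
Break-even inflation = 1.042604 − 1 → 426 basis points.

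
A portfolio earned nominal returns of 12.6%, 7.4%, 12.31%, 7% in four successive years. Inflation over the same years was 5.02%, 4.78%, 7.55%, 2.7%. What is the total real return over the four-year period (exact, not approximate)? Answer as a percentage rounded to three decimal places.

19.568%

Nominal growth factor = 1.1260 × 1.0740 × 1.1231 × 1.0700 = 1.453265
Price-level growth factor = 1.0502 × 1.0478 × 1.0755 × 1.0270 = 1.215434
Real growth factor = 1.453265 / 1.215434 = 1.195676
Total real return = 1.195676 − 1 → 19.568%.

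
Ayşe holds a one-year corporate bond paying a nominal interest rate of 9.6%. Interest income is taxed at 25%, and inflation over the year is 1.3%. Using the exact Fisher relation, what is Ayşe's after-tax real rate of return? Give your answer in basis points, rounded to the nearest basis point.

After-tax nominal return = 9.6% × (1 − 0.25) = 7.2000%.
1 + r = 1.07200 / 1.01300 = 1.058243
After-tax real rate = 1.058243 − 1 → 582 basis points.

582 basis points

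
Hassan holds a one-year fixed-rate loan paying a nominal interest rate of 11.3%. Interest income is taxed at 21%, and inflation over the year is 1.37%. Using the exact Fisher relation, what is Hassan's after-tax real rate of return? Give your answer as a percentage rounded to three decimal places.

7.455%

After-tax nominal return = 11.3% × (1 − 0.21) = 8.9270%.
1 + r = 1.08927 / 1.01370 = 1.074549
After-tax real rate = 1.074549 − 1 → 7.455%.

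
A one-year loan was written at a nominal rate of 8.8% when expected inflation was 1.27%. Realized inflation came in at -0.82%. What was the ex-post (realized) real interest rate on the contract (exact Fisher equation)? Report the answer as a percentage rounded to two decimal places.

Ex-post: (1 + 0.0880)/(1 − 0.0082) − 1 = 9.6995%
So the realized real rate is 9.70%.

9.70%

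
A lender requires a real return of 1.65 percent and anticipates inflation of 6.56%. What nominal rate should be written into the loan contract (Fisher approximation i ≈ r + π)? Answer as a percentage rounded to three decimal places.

8.210%

i ≈ r + π = 1.65% + 6.56% = 8.210%.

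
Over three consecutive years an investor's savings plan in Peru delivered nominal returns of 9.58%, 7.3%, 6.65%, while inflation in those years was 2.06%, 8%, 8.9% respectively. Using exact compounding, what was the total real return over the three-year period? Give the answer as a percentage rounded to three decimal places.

Nominal growth factor = 1.0958 × 1.0730 × 1.0665 = 1.253984
Price-level growth factor = 1.0206 × 1.0800 × 1.0890 = 1.200348
Real growth factor = 1.253984 / 1.200348 = 1.044683
Total real return = 1.044683 − 1 → 4.468%.

4.468%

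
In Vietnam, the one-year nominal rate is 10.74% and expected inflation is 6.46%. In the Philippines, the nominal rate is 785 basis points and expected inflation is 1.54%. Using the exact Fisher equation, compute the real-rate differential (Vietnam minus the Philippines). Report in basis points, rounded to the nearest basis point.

Vietnam: (1 + 0.1074)/(1 + 0.0646) − 1 = 4.0203%
The Philippines: (1 + 0.0785)/(1 + 0.0154) − 1 = 6.2143%
Differential = 4.0203% − 6.2143% = -2.1940% → -219 basis points.

-219 basis points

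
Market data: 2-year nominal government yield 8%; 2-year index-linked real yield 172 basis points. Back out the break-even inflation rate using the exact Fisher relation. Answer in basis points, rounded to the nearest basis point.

(1 + π) = (1 + i)/(1 + r) = 1.08000 / 1.01720 = 1.061738
Break-even inflation = 1.061738 − 1 → 617 basis points.

617 basis points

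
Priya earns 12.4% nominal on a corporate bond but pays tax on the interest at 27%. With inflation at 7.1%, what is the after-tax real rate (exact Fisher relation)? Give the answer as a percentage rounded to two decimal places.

1.82%

After-tax nominal return = 12.4% × (1 − 0.27) = 9.0520%.
1 + r = 1.09052 / 1.07100 = 1.018226
After-tax real rate = 1.018226 − 1 → 1.82%.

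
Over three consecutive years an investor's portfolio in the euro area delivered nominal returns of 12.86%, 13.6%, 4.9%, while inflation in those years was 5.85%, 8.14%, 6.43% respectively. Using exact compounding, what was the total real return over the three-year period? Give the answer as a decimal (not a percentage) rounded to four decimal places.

Nominal growth factor = 1.1286 × 1.1360 × 1.0490 = 1.344912
Price-level growth factor = 1.0585 × 1.0814 × 1.0643 = 1.218264
Real growth factor = 1.344912 / 1.218264 = 1.103958
Total real return = 1.103958 − 1 → 0.1040.

0.1040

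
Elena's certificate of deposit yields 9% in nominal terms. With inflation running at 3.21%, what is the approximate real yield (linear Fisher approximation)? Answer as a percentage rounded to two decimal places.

r ≈ i − π = 9% − 3.21% = 5.79%.

5.79%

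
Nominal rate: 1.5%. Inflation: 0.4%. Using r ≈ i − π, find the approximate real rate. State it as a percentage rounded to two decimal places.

r ≈ i − π = 1.5% − 0.4% = 1.10%.

1.10%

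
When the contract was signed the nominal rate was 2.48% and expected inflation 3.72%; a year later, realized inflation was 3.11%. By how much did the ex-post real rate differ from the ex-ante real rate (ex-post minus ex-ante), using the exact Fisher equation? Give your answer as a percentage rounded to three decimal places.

0.585%

Ex-ante: (1 + 0.0248)/(1 + 0.0372) − 1 = -1.19553%
Ex-post: (1 + 0.0248)/(1 + 0.0311) − 1 = -0.61100%
Difference (ex-post − ex-ante) = 0.58453% → 0.585%.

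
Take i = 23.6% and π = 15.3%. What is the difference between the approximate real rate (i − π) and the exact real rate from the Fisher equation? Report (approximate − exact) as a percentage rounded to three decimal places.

Approximate: r ≈ 23.600% − 15.300% = 8.3000%
Exact: (1 + 0.2360)/(1 + 0.1530) − 1 = 7.1986%
Error = 8.3000% − 7.1986% = 1.1014% → 1.101%.

1.101%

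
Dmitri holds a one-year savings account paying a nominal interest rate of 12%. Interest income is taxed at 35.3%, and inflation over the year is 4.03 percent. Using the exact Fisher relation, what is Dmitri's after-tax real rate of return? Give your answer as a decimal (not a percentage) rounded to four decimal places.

0.0359

After-tax nominal return = 12% × (1 − 0.353) = 7.7640%.
1 + r = 1.07764 / 1.04030 = 1.035893
After-tax real rate = 1.035893 − 1 → 0.0359.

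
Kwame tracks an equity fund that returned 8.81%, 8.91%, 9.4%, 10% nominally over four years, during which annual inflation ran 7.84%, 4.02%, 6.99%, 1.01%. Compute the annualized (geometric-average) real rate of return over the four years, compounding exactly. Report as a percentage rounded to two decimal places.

Nominal growth factor = 1.0881 × 1.0891 × 1.0940 × 1.1000 = 1.42608882
Price-level growth factor = 1.0784 × 1.0402 × 1.0699 × 1.0101 = 1.21228376
Real growth factor = 1.42608882 / 1.21228376 = 1.17636552
Annualized real rate = 1.17636552^(1/4) − 1 = 4.1443% → 4.14%.

4.14%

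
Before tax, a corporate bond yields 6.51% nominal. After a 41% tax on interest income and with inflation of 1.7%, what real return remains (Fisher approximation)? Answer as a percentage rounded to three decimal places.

After-tax nominal return = 6.51% × (1 − 0.41) = 3.8409%.
r ≈ 3.8409% − 1.7% → 2.141%.

2.141%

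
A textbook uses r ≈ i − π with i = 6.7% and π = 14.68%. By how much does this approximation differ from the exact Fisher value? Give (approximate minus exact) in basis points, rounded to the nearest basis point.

-102 basis points

Approximate: r ≈ 6.700% − 14.680% = -7.9800%
Exact: (1 + 0.0670)/(1 + 0.1468) − 1 = -6.9585%
Error = -7.9800% − (-6.9585%) = -1.0215% → -102 basis points.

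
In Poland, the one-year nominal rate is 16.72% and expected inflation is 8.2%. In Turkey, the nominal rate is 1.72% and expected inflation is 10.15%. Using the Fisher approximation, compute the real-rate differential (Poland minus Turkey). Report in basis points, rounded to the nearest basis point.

1695 basis points

Poland: 16.72% − 8.2% = 8.520%
Turkey: 1.72% − 10.15% = -8.430%
Differential = 16.950% → 1695 basis points.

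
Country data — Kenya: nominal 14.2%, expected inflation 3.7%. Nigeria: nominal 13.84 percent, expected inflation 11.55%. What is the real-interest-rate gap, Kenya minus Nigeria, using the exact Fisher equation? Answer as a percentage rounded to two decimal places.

Kenya: (1 + 0.1420)/(1 + 0.0370) − 1 = 10.1254%
Nigeria: (1 + 0.1384)/(1 + 0.1155) − 1 = 2.0529%
Differential = 10.1254% − 2.0529% = 8.0725% → 8.07%.

8.07%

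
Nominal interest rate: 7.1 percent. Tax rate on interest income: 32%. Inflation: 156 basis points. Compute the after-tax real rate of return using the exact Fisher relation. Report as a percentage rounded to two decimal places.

3.22%

After-tax nominal return = 7.1% × (1 − 0.32) = 4.8280%.
1 + r = 1.04828 / 1.01560 = 1.032178
After-tax real rate = 1.032178 − 1 → 3.22%.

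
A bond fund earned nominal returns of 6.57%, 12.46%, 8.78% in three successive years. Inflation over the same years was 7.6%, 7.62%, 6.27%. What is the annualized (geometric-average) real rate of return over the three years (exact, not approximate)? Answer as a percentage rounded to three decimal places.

1.943%

Nominal growth factor = 1.0657 × 1.1246 × 1.0878 = 1.303713310
Price-level growth factor = 1.0760 × 1.0762 × 1.0627 = 1.230597248
Real growth factor = 1.303713310 / 1.230597248 = 1.059415103
Annualized real rate = 1.059415103^(1/3) − 1 = 1.94253% → 1.943%.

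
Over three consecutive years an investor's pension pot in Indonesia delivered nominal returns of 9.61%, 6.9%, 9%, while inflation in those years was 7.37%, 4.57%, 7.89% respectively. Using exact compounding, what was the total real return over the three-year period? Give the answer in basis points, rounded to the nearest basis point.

543 basis points

Nominal growth factor = 1.0961 × 1.0690 × 1.0900 = 1.277187
Price-level growth factor = 1.0737 × 1.0457 × 1.0789 = 1.211354
Real growth factor = 1.277187 / 1.211354 = 1.054346
Total real return = 1.054346 − 1 → 543 basis points.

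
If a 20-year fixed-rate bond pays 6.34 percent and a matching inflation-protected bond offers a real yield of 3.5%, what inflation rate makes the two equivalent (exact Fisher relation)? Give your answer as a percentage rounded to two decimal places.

(1 + π) = (1 + i)/(1 + r) = 1.06340 / 1.03500 = 1.027440
Break-even inflation = 1.027440 − 1 → 2.74%.

2.74%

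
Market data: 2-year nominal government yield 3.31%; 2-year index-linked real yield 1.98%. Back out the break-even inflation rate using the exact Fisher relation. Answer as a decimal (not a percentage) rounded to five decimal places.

0.01304

(1 + π) = (1 + i)/(1 + r) = 1.03310 / 1.01980 = 1.013042
Break-even inflation = 1.013042 − 1 → 0.01304.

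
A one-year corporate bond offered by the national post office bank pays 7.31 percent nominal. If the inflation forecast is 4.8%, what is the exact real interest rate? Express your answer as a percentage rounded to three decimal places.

2.395%

1 + r = 1.07310 / 1.04800 = 1.023950
r = 1.023950 − 1 = 2.3950%, i.e. 2.395%.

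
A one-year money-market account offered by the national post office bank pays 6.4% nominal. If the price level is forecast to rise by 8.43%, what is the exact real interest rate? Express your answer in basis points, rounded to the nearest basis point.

-187 basis points

By the Fisher relation, 1 + r = (1 + i)/(1 + π).
1 + r = 1.06400 / 1.08430 = 0.981278
r = 0.981278 − 1 = -1.8722%, i.e. -187 basis points.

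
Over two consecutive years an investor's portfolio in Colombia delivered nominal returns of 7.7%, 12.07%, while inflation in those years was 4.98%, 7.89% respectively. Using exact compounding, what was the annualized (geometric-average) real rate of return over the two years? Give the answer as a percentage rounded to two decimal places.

Nominal growth factor = 1.0770 × 1.1207 = 1.20699390
Price-level growth factor = 1.0498 × 1.0789 = 1.13262922
Real growth factor = 1.20699390 / 1.13262922 = 1.06565669
Annualized real rate = 1.06565669^(1/2) − 1 = 3.2306% → 3.23%.

3.23%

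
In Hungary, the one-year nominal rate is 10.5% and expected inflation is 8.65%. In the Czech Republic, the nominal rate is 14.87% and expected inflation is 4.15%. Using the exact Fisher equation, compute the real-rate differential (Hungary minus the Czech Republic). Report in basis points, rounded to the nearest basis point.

-859 basis points

Hungary: (1 + 0.1050)/(1 + 0.0865) − 1 = 1.7027%
The Czech Republic: (1 + 0.1487)/(1 + 0.0415) − 1 = 10.2928%
Differential = 1.7027% − 10.2928% = -8.5901% → -859 basis points.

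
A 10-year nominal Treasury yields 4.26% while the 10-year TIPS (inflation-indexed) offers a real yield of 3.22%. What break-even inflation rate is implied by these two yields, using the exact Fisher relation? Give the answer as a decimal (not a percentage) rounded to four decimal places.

(1 + π) = (1 + i)/(1 + r) = 1.04260 / 1.03220 = 1.010076
Break-even inflation = 1.010076 − 1 → 0.0101.

0.0101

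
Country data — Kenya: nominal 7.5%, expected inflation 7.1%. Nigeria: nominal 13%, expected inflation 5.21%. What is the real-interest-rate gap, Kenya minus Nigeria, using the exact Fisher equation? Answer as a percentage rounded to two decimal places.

-7.03%

Kenya: (1 + 0.0750)/(1 + 0.0710) − 1 = 0.3735%
Nigeria: (1 + 0.1300)/(1 + 0.0521) − 1 = 7.4042%
Differential = 0.3735% − 7.4042% = -7.0308% → -7.03%.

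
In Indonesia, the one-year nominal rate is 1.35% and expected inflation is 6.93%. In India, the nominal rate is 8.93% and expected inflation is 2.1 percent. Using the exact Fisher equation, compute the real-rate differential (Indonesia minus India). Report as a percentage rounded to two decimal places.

-11.91%

Indonesia: (1 + 0.0135)/(1 + 0.0693) − 1 = -5.2184%
India: (1 + 0.0893)/(1 + 0.0210) − 1 = 6.6895%
Differential = -5.2184% − 6.6895% = -11.9079% → -11.91%.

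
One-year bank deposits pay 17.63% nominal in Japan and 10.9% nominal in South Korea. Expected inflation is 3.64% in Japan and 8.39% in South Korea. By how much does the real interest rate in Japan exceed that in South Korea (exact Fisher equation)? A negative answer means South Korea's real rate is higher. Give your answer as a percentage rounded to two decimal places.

11.18%

Japan: (1 + 0.1763)/(1 + 0.0364) − 1 = 13.4986%
South Korea: (1 + 0.1090)/(1 + 0.0839) − 1 = 2.3157%
Differential = 13.4986% − 2.3157% = 11.1829% → 11.18%.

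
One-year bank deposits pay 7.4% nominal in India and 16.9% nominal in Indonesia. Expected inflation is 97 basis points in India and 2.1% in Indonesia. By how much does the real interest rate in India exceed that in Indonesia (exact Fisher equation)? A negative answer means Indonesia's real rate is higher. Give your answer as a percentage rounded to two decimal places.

India: (1 + 0.0740)/(1 + 0.0097) − 1 = 6.3682%
Indonesia: (1 + 0.1690)/(1 + 0.0210) − 1 = 14.4956%
Differential = 6.3682% − 14.4956% = -8.1274% → -8.13%.

-8.13%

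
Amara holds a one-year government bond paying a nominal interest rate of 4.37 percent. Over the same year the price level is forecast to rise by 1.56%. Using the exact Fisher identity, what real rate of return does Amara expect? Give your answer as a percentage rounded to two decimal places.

By the Fisher identity, 1 + r = (1 + i)/(1 + π).
1 + r = 1.04370 / 1.01560 = 1.027668
r = 1.027668 − 1 = 2.7668%, i.e. 2.77%.

2.77%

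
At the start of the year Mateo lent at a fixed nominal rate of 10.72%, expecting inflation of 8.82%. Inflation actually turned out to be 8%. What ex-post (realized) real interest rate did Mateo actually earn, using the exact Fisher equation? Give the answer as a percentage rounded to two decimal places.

2.52%

Ex-post: (1 + 0.1072)/(1 + 0.0800) − 1 = 2.5185%
So the realized real rate is 2.52%.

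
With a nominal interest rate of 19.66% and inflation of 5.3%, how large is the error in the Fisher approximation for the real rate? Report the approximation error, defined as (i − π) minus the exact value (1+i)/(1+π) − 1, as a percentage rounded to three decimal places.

0.723%

Approximate: r ≈ 19.660% − 5.300% = 14.3600%
Exact: (1 + 0.1966)/(1 + 0.0530) − 1 = 13.6372%
Error = 14.3600% − 13.6372% = 0.7228% → 0.723%.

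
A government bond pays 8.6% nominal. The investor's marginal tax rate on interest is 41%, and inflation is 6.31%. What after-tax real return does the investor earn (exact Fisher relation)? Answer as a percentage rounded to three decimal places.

-1.163%

After-tax nominal return = 8.6% × (1 − 0.41) = 5.0740%.
1 + r = 1.05074 / 1.06310 = 0.988374
After-tax real rate = 0.988374 − 1 → -1.163%.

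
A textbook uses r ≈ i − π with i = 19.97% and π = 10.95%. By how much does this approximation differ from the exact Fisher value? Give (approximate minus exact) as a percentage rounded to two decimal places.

0.89%

Approximate: r ≈ 19.970% − 10.950% = 9.0200%
Exact: (1 + 0.1997)/(1 + 0.1095) − 1 = 8.1298%
Error = 9.0200% − 8.1298% = 0.8902% → 0.89%.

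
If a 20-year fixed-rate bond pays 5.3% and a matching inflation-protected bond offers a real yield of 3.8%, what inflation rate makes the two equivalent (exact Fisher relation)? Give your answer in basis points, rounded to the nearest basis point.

(1 + π) = (1 + i)/(1 + r) = 1.05300 / 1.03800 = 1.014451
Break-even inflation = 1.014451 − 1 → 145 basis points.

145 basis points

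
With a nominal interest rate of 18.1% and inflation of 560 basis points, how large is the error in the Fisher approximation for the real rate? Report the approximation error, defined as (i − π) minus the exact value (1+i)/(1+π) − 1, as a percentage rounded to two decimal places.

Approximate: r ≈ 18.100% − 5.600% = 12.5000%
Exact: (1 + 0.1810)/(1 + 0.0560) − 1 = 11.8371%
Error = 12.5000% − 11.8371% = 0.6629% → 0.66%.

0.66%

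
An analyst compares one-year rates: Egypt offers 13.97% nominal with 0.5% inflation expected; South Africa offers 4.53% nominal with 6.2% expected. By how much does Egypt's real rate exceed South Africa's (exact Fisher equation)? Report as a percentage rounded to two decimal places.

14.98%

Egypt: (1 + 0.1397)/(1 + 0.0050) − 1 = 13.4030%
South Africa: (1 + 0.0453)/(1 + 0.0620) − 1 = -1.5725%
Differential = 13.4030% − (-1.5725%) = 14.9755% → 14.98%.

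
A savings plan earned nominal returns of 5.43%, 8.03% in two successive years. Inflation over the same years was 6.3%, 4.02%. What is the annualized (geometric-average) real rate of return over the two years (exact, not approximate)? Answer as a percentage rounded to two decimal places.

1.49%

Nominal growth factor = 1.0543 × 1.0803 = 1.13896029
Price-level growth factor = 1.0630 × 1.0402 = 1.10573260
Real growth factor = 1.13896029 / 1.10573260 = 1.03005038
Annualized real rate = 1.03005038^(1/2) − 1 = 1.4914% → 1.49%.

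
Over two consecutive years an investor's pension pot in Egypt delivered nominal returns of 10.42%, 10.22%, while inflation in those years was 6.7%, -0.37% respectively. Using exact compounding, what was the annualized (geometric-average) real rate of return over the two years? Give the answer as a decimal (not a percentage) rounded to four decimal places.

0.0700

Compound the nominal returns: 1.1042 × 1.1022 = 1.21704924.
Compound inflation: 1.0670 × 0.9963 = 1.06305210.
Deflate: 1.21704924 / 1.06305210 = 1.14486321.
Annualized real rate = 1.14486321^(1/2) − 1 = 6.9983% → 0.0700.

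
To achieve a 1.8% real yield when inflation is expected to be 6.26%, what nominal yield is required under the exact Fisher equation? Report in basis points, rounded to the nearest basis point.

(1 + i) = (1 + r)(1 + π) = 1.01800 × 1.06260 = 1.0817268
i = 1.0817268 − 1, so the required nominal rate is 817 basis points.

817 basis points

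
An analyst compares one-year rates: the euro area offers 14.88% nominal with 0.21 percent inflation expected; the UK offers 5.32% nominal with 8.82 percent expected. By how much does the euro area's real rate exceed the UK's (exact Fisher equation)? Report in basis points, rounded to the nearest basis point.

1786 basis points

The euro area: (1 + 0.1488)/(1 + 0.0021) − 1 = 14.6393%
The UK: (1 + 0.0532)/(1 + 0.0882) − 1 = -3.2163%
Differential = 14.6393% − (-3.2163%) = 17.8556% → 1786 basis points.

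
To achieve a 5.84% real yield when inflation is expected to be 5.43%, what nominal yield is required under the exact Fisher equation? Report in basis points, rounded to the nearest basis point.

1159 basis points

(1 + i) = (1 + r)(1 + π) = 1.05840 × 1.05430 = 1.11587112
i = 1.11587112 − 1, so the required nominal rate is 1159 basis points.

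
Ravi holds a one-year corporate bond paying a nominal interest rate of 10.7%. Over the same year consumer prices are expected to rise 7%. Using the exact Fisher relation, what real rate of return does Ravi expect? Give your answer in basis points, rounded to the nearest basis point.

346 basis points

By the Fisher relation, 1 + r = (1 + i)/(1 + π).
1 + r = 1.10700 / 1.07000 = 1.034579
r = 1.034579 − 1 = 3.4579%, i.e. 346 basis points.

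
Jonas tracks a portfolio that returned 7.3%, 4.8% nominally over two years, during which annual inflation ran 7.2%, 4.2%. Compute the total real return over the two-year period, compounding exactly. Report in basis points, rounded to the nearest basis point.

67 basis points

Compound the nominal returns: 1.0730 × 1.0480 = 1.124504.
Compound inflation: 1.0720 × 1.0420 = 1.117024.
Deflate: 1.124504 / 1.117024 = 1.006696.
Total real return = 1.006696 − 1 → 67 basis points.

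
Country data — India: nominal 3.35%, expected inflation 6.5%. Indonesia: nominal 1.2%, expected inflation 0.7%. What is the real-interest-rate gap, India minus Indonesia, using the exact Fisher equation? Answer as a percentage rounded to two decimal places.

India: (1 + 0.0335)/(1 + 0.0650) − 1 = -2.9577%
Indonesia: (1 + 0.0120)/(1 + 0.0070) − 1 = 0.4965%
Differential = -2.9577% − 0.4965% = -3.4543% → -3.45%.

-3.45%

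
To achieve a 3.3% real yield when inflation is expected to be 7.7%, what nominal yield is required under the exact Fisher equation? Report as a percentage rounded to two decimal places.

(1 + i) = (1 + r)(1 + π) = 1.03300 × 1.07700 = 1.112541
i = 1.112541 − 1, so the required nominal rate is 11.25%.

11.25%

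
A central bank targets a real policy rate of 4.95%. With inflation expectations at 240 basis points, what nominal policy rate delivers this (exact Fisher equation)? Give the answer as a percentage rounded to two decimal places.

7.47%

(1 + i) = (1 + r)(1 + π) = 1.04950 × 1.02400 = 1.074688
i = 1.074688 − 1, so the required nominal rate is 7.47%.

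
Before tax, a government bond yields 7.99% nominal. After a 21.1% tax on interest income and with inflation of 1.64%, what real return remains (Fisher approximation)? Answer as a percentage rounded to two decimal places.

4.66%

After-tax nominal return = 7.99% × (1 − 0.211) = 6.30411%.
r ≈ 6.30411% − 1.64% → 4.66%.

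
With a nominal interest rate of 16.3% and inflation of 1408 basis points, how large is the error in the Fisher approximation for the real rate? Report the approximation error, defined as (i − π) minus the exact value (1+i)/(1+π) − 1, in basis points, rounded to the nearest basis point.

Approximate: r ≈ 16.300% − 14.080% = 2.2200%
Exact: (1 + 0.1630)/(1 + 0.1408) − 1 = 1.9460%
Error = 2.2200% − 1.9460% = 0.2740% → 27 basis points.

27 basis points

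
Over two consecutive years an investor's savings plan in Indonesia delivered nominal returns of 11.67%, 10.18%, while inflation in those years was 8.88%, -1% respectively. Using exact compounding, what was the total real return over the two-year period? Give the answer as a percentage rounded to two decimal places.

Nominal growth factor = 1.1167 × 1.1018 = 1.230380
Price-level growth factor = 1.0888 × 0.9900 = 1.077912
Real growth factor = 1.230380 / 1.077912 = 1.141448
Total real return = 1.141448 − 1 → 14.14%.

14.14%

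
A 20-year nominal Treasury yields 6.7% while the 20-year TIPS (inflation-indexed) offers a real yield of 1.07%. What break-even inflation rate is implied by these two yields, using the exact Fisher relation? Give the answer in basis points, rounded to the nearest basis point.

557 basis points

(1 + π) = (1 + i)/(1 + r) = 1.06700 / 1.01070 = 1.055704
Break-even inflation = 1.055704 − 1 → 557 basis points.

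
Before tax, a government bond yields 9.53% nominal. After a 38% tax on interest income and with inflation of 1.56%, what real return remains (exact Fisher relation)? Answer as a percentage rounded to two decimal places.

After-tax nominal return = 9.53% × (1 − 0.38) = 5.9086%.
1 + r = 1.059086 / 1.01560 = 1.042818
After-tax real rate = 1.042818 − 1 → 4.28%.

4.28%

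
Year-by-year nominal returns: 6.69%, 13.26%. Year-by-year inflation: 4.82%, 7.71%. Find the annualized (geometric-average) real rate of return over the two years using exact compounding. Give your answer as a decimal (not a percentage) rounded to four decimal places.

0.0345

Nominal growth factor = 1.0669 × 1.1326 = 1.20837094
Price-level growth factor = 1.0482 × 1.0771 = 1.12901622
Real growth factor = 1.20837094 / 1.12901622 = 1.07028661
Annualized real rate = 1.07028661^(1/2) − 1 = 3.4547% → 0.0345.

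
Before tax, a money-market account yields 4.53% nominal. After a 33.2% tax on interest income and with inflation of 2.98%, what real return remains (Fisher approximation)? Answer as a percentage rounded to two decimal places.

0.05%

After-tax nominal return = 4.53% × (1 − 0.332) = 3.02604%.
r ≈ 3.02604% − 2.98% → 0.05%.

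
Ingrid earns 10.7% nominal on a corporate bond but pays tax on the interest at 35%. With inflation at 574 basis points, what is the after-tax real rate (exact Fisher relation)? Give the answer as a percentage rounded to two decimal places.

After-tax nominal return = 10.7% × (1 − 0.35) = 6.9550%.
1 + r = 1.06955 / 1.05740 = 1.011490
After-tax real rate = 1.011490 − 1 → 1.15%.

1.15%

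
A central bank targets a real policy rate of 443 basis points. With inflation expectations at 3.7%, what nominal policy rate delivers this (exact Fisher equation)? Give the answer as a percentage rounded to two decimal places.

(1 + i) = (1 + r)(1 + π) = 1.04430 × 1.03700 = 1.0829391
i = 1.0829391 − 1, so the required nominal rate is 8.29%.

8.29%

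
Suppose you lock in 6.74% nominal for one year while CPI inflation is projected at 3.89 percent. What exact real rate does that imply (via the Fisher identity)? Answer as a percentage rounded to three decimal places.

By the Fisher identity, 1 + r = (1 + i)/(1 + π).
1 + r = 1.06740 / 1.03890 = 1.027433
r = 1.027433 − 1 = 2.7433%, i.e. 2.743%.

2.743%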